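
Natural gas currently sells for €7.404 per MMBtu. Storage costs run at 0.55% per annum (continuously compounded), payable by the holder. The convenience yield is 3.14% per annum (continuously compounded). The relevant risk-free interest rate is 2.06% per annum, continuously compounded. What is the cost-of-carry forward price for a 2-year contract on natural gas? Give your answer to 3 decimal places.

Net carry = r + u − y = 0.0206 + 0.0055 − 0.0314 = -0.0053
F = S·e^((r+u−y)T) = 7.404 · e^(-0.0053 × 2) = 7.404 · e^-0.010600
= 7.404 × 0.989456 = €7.326 per MMBtu

€7.326 per MMBtu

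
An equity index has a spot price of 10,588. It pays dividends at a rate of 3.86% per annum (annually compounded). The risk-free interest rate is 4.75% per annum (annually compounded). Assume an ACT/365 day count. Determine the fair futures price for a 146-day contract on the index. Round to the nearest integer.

10,624

F = S · (1+r)^T / (1+q)^T
= 10588 × 1.018736 / 1.015265 = 10588 × 1.003419
F = 10,624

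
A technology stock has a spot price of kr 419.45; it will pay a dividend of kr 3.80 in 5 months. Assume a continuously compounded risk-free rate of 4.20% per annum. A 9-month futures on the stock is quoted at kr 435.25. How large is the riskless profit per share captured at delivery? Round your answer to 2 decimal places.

PV(dividends) I = 3.80·e^(−0.0420·5/12) = 3.7341
Fair futures F* = (S − I)·e^(rT) = (419.45 − 3.7341)·e^0.031500 = 415.7159 × 1.032001 = 429.0192
Market kr 435.25 > fair 429.0192: forward overpriced → cash-and-carry (borrow at r, buy the stock and collect the dividends, short the forward).
Profit at T = |F_mkt − F*| = |435.25 − 429.0192| = kr 6.23 per share

kr 6.23 per share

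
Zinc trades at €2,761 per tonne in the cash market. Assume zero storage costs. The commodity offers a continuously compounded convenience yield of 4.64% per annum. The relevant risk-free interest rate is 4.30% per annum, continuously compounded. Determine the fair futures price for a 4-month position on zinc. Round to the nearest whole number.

Net carry = r + u − y = 0.0430 + 0.0000 − 0.0464 = -0.0034
F = S·e^((r+u−y)T) = 2761 · e^(-0.0034 × 4/12) = 2761 · e^-0.001133
= 2761 × 0.998868 = €2,758 per tonne

€2,758 per tonne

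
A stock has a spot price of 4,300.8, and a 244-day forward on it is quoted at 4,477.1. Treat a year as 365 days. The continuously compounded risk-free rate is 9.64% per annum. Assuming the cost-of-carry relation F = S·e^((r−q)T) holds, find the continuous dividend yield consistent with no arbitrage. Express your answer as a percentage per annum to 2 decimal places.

From F = S·e^((r−q)T): (r − q) = ln(F/S)/T
ln(4477.1/4300.8) = ln(1.040992) = 0.040174
(r − q) = 0.040174 / (244/365) = 0.060096
q = r − ln(F/S)/T = 0.0964 − 0.060096 = 0.036304
q = 3.63%

3.63%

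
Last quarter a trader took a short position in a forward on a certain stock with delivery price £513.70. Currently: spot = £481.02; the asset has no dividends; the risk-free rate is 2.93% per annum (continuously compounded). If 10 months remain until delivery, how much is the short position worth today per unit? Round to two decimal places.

Current fair forward for the remaining 10 months: F = S·e^(r·T), r = 0.0293
F = 481.02 · e^(0.0293 × 10/12) = 481.02 × 1.024717 = 492.9094
Value of long forward = (F − K)·e^(−rT) = (492.9094 − 513.70) · e^(−0.0293·10/12)
= -20.7906 × 0.975879 = -20.29
Short position value = −(long value) = £20.29

£20.29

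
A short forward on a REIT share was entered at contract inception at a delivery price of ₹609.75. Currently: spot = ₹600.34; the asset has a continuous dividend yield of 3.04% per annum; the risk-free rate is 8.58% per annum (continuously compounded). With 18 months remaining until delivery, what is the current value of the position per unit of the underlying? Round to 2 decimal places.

Current fair forward for the remaining 18 months: F = S·e^((r − q)·T), (r − q) = 0.0858 − 0.0304 = 0.0554
F = 600.34 · e^(0.0554 × 18/12) = 600.34 × 1.086650 = 652.3595
Value of long forward = (F − K)·e^(−rT) = (652.3595 − 609.75) · e^(−0.0858·18/12)
= 42.6095 × 0.879238 = 37.46
Short position value = −(long value) = -₹37.46

-₹37.46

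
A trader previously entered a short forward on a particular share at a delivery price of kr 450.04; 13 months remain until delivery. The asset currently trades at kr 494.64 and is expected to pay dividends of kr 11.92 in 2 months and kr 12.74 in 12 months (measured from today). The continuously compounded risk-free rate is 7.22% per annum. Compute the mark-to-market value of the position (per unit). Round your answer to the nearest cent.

PV(remaining dividends) I = 11.92·e^(−0.0722·2/12) + 12.74·e^(−0.0722·12/12) = 23.6300
Current forward F = (S − I)·e^(rT) = (494.64 − 23.6300)·e^(0.0722·13/12) = 471.0100 × 1.081357 = 509.3300
Value (long) = (F − K)·e^(−rT) = (509.3300 − 450.04) × 0.924764 = 54.8293
Short position value = −(long value) = -kr 54.83

-kr 54.83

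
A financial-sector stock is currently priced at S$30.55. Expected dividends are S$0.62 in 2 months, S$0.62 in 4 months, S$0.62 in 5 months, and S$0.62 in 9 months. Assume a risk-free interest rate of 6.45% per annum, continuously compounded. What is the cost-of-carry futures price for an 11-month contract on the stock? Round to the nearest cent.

S$29.85

PV(dividends) I = 0.62·e^(−0.0645·2/12) + 0.62·e^(−0.0645·4/12) + 0.62·e^(−0.0645·5/12) + 0.62·e^(−0.0645·9/12)
I = 0.6134 + 0.6068 + 0.6036 + 0.5907 = 2.4145
F = (S − I)·e^(rT) = (30.55 − 2.4145) · e^(0.0645·11/12)
= 28.1355 · e^0.059125 = 28.1355 × 1.060908 = S$29.85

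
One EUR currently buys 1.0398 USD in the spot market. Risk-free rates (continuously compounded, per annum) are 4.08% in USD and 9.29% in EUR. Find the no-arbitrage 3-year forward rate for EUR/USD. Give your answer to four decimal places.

0.8893

F = S·e^((r_USD − r_EUR)T) = 1.0398 · e^((0.0408 − 0.0929) × 3)
= 1.0398 · e^-0.156300 = 1.0398 × 0.855303
F = 0.8893 USD per EUR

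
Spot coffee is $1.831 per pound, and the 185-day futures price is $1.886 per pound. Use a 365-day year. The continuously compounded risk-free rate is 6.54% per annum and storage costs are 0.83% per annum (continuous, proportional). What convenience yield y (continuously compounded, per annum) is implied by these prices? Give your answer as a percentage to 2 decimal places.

F = S·e^((r+u−y)T) ⇒ (r+u−y) = ln(F/S)/T
ln(1.886/1.831) = 0.029596; /T ⇒ 0.058392
y = r + u − ln(F/S)/T = 0.0654 + 0.0083 − 0.058392 = 0.015308
y = 1.53%

1.53%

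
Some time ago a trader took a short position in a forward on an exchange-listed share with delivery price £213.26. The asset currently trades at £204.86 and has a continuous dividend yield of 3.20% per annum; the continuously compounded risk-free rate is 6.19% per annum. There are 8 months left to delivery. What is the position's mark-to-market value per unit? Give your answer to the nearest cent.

Current fair forward for the remaining 8 months: F = S·e^((r − q)·T), (r − q) = 0.0619 − 0.0320 = 0.0299
F = 204.86 · e^(0.0299 × 8/12) = 204.86 × 1.020133 = 208.9844
Value of long forward = (F − K)·e^(−rT) = (208.9844 − 213.26) · e^(−0.0619·8/12)
= -4.2756 × 0.959573 = -4.10
Short position value = −(long value) = £4.10

£4.10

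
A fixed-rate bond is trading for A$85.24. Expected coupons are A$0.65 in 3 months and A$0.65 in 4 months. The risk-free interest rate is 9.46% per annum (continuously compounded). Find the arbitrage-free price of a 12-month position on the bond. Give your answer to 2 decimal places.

A$92.31

PV(coupons) I = 0.65·e^(−0.0946·3/12) + 0.65·e^(−0.0946·4/12)
I = 0.6348 + 0.6298 = 1.2646
F = (S − I)·e^(rT) = (85.24 − 1.2646) · e^(0.0946·12/12)
= 83.9754 · e^0.094600 = 83.9754 × 1.099219 = A$92.31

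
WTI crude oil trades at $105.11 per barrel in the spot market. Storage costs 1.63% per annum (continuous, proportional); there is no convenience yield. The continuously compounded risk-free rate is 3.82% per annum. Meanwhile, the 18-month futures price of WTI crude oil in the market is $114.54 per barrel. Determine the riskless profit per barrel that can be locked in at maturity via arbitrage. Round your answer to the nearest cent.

$0.48 per barrel

Fair futures: F* = S·e^(carry·T), with carry = (r + u) = 0.0382 + 0.0163 = 0.0545
F* = 105.11 · e^(0.0545 × 18/12) = 105.11 · e^0.081750 = 105.11 × 1.085184 = $114.0637
Market $114.54 > fair $114.0637: forward overpriced → cash-and-carry (buy spot, short the forward).
At maturity, profit = |F_mkt − F*| = |114.54 − 114.0637| = $0.48 per barrel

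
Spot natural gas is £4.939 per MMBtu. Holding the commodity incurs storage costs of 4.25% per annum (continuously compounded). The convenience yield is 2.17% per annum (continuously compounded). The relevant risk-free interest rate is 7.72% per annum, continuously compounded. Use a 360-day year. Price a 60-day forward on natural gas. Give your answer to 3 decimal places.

Net carry = r + u − y = 0.0772 + 0.0425 − 0.0217 = 0.0980
F = S·e^((r+u−y)T) = 4.939 · e^(0.0980 × 60/360) = 4.939 · e^0.016333
= 4.939 × 1.016467 = £5.020 per MMBtu

£5.020 per MMBtu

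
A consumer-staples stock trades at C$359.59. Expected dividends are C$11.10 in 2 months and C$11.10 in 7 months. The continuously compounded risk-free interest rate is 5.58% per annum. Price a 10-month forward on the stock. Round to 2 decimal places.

C$353.93

PV(dividends) I = 11.10·e^(−0.0558·2/12) + 11.10·e^(−0.0558·7/12)
I = 10.9972 + 10.7445 = 21.7417
F = (S − I)·e^(rT) = (359.59 − 21.7417) · e^(0.0558·10/12)
= 337.8483 · e^0.046500 = 337.8483 × 1.047598 = C$353.93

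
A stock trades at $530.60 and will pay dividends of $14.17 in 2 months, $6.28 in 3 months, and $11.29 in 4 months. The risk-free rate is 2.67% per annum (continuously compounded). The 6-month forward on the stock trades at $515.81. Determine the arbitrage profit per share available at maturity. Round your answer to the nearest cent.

PV(dividends) I = 14.17·e^(−0.0267·2/12) + 6.28·e^(−0.0267·3/12) + 11.29·e^(−0.0267·4/12) = 31.5353
Fair forward F* = (S − I)·e^(rT) = (530.60 − 31.5353)·e^0.013350 = 499.0647 × 1.013440 = 505.7721
Market $515.81 > fair 505.7721: forward overpriced → cash-and-carry (borrow at r, buy the stock and collect the dividends, short the forward).
Profit at T = |F_mkt − F*| = |515.81 − 505.7721| = $10.04 per share

$10.04 per share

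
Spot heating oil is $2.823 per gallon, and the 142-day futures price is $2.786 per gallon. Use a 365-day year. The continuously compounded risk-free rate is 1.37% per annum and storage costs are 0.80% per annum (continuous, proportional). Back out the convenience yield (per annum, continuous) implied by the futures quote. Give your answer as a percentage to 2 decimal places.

5.56%

F = S·e^((r+u−y)T) ⇒ (r+u−y) = ln(F/S)/T
ln(2.786/2.823) = -0.013193; /T ⇒ -0.033912
y = r + u − ln(F/S)/T = 0.0137 + 0.0080 + 0.033912 = 0.055612
y = 5.56%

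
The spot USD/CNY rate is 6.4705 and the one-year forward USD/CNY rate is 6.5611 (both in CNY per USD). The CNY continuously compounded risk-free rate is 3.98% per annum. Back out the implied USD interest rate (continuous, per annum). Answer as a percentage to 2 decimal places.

2.59%

F = S·e^((r_CNY − r_USD)T) ⇒ r_USD = r_CNY − ln(F/S)/T
ln(6.5611/6.4705) = 0.013905; /(12/12) = 0.013905
r_USD = 0.0398 − 0.013905 = 0.025895
r_USD = 2.59%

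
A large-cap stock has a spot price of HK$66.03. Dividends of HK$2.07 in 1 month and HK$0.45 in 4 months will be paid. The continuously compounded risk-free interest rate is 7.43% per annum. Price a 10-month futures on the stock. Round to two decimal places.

PV(dividends) I = 2.07·e^(−0.0743·1/12) + 0.45·e^(−0.0743·4/12)
I = 2.0572 + 0.4390 = 2.4962
F = (S − I)·e^(rT) = (66.03 − 2.4962) · e^(0.0743·10/12)
= 63.5338 · e^0.061917 = 63.5338 × 1.063874 = HK$67.59

HK$67.59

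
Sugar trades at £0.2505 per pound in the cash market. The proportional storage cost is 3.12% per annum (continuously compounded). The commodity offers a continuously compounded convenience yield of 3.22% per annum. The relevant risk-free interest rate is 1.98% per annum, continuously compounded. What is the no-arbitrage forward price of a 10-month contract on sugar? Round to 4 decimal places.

Net carry = r + u − y = 0.0198 + 0.0312 − 0.0322 = 0.0188
F = S·e^((r+u−y)T) = 0.2505 · e^(0.0188 × 10/12) = 0.2505 · e^0.015667
= 0.2505 × 1.015790 = £0.2545 per pound

£0.2545 per pound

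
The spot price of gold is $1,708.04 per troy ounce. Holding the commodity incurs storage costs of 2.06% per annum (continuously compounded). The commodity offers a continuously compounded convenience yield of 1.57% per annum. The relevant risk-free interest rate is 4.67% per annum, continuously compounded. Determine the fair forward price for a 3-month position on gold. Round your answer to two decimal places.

$1,730.22 per troy ounce

Net carry = r + u − y = 0.0467 + 0.0206 − 0.0157 = 0.0516
F = S·e^((r+u−y)T) = 1708.04 · e^(0.0516 × 3/12) = 1708.04 · e^0.01290000
= 1708.04 × 1.01298356 = $1,730.22 per troy ounce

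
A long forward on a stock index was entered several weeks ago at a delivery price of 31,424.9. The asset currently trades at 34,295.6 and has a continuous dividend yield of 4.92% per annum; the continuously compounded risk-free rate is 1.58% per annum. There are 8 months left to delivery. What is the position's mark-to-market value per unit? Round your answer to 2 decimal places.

Current fair forward for the remaining 8 months: F = S·e^((r − q)·T), (r − q) = 0.0158 − 0.0492 = -0.0334
F = 34295.6 · e^(-0.0334 × 8/12) = 34295.6 × 0.97797941 = 33540.3907
Value of long forward = (F − K)·e^(−rT) = (33540.3907 − 31424.9) · e^(−0.0158·8/12)
= 2115.4907 × 0.98952195 = 2093.32

2093.32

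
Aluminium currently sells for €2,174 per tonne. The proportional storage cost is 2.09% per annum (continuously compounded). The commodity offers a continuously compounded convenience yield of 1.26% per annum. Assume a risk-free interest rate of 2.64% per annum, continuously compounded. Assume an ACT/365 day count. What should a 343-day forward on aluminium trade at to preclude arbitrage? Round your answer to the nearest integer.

€2,246 per tonne

Net carry = r + u − y = 0.0264 + 0.0209 − 0.0126 = 0.0347
F = S·e^((r+u−y)T) = 2174 · e^(0.0347 × 343/365) = 2174 · e^0.032608
= 2174 × 1.033145 = €2,246 per tonne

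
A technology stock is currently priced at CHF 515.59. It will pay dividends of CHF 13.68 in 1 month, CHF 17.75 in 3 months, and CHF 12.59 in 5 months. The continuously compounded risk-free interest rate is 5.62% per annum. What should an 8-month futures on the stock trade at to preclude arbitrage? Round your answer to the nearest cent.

CHF 490.20

PV(dividends) I = 13.68·e^(−0.0562·1/12) + 17.75·e^(−0.0562·3/12) + 12.59·e^(−0.0562·5/12)
I = 13.6161 + 17.5024 + 12.2986 = 43.4171
F = (S − I)·e^(rT) = (515.59 − 43.4171) · e^(0.0562·8/12)
= 472.1729 · e^0.037467 = 472.1729 × 1.038178 = CHF 490.20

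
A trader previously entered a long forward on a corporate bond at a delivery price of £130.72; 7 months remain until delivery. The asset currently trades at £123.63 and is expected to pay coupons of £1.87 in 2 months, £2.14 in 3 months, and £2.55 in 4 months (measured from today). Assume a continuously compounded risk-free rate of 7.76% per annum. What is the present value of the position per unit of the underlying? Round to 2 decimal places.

-£7.73

PV(remaining coupons) I = 1.87·e^(−0.0776·2/12) + 2.14·e^(−0.0776·3/12) + 2.55·e^(−0.0776·4/12) = 6.4297
Current forward F = (S − I)·e^(rT) = (123.63 − 6.4297)·e^(0.0776·7/12) = 117.2003 × 1.046307 = 122.6275
Value (long) = (F − K)·e^(−rT) = (122.6275 − 130.72) × 0.955743 = -7.7344
Value = -£7.73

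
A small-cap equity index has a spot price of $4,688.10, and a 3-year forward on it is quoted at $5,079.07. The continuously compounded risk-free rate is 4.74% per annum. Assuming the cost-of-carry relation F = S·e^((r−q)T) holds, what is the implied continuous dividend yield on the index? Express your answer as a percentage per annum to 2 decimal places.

2.07%

From F = S·e^((r−q)T): (r − q) = ln(F/S)/T
ln(5079.07/4688.10) = ln(1.083396) = 0.080101
(r − q) = 0.080101 / (3) = 0.026700
q = r − ln(F/S)/T = 0.0474 − 0.026700 = 0.020700
q = 2.07%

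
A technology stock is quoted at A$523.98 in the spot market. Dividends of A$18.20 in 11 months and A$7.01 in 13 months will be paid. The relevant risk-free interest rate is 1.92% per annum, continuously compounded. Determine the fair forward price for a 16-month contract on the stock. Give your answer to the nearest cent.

A$512.18

PV(dividends) I = 18.20·e^(−0.0192·11/12) + 7.01·e^(−0.0192·13/12)
I = 17.8825 + 6.8657 = 24.7482
F = (S − I)·e^(rT) = (523.98 − 24.7482) · e^(0.0192·16/12)
= 499.2318 · e^0.025600 = 499.2318 × 1.025930 = A$512.18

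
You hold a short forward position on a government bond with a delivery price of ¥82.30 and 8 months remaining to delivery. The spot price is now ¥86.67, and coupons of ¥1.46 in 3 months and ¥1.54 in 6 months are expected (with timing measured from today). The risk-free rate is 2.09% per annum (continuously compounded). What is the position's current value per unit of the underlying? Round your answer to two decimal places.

-¥2.53

PV(remaining coupons) I = 1.46·e^(−0.0209·3/12) + 1.54·e^(−0.0209·6/12) = 2.9764
Current forward F = (S − I)·e^(rT) = (86.67 − 2.9764)·e^(0.0209·8/12) = 83.6936 × 1.014031 = 84.8679
Value (long) = (F − K)·e^(−rT) = (84.8679 − 82.30) × 0.986163 = 2.5324
Short position value = −(long value) = -¥2.53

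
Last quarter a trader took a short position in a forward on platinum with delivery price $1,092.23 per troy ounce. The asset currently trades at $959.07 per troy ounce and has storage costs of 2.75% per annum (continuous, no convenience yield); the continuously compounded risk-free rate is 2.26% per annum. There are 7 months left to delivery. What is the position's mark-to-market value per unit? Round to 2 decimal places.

$103.35 per troy ounce

Current fair forward for the remaining 7 months: F = S·e^((r + u)·T), (r + u) = 0.0226 + 0.0275 = 0.0501
F = 959.07 · e^(0.0501 × 7/12) = 959.07 × 1.029656 = 987.5122
Value of long forward = (F − K)·e^(−rT) = (987.5122 − 1092.23) · e^(−0.0226·7/12)
= -104.7178 × 0.986903 = -103.35
Short position value = −(long value) = $103.35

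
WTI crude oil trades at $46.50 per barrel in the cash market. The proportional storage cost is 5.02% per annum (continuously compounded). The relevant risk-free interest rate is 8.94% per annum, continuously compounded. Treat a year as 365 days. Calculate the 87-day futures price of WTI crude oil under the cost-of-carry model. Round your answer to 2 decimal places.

Net carry = r + u − y = 0.0894 + 0.0502 − 0.0000 = 0.1396
F = S·e^((r+u−y)T) = 46.50 · e^(0.1396 × 87/365) = 46.50 · e^0.033275
= 46.50 × 1.033835 = $48.07 per barrel

$48.07 per barrel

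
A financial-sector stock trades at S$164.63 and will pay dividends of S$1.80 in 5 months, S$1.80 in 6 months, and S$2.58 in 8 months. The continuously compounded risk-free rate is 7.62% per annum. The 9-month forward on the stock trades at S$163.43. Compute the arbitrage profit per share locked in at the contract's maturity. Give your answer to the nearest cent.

PV(dividends) I = 1.80·e^(−0.0762·5/12) + 1.80·e^(−0.0762·6/12) + 2.58·e^(−0.0762·8/12) = 5.9287
Fair forward F* = (S − I)·e^(rT) = (164.63 − 5.9287)·e^0.057150 = 158.7013 × 1.058815 = 168.0353
Market S$163.43 < fair 168.0353: forward underpriced → reverse cash-and-carry (short the stock, invest proceeds at r, pay the dividends, go long the forward).
Profit at T = |F_mkt − F*| = |163.43 − 168.0353| = S$4.61 per share

S$4.61 per share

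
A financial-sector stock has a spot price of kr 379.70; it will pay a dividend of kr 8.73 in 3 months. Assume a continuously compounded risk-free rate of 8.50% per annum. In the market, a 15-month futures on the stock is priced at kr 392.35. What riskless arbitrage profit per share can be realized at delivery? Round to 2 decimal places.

PV(dividends) I = 8.73·e^(−0.0850·3/12) = 8.5464
Fair futures F* = (S − I)·e^(rT) = (379.70 − 8.5464)·e^0.106250 = 371.1536 × 1.112100 = 412.7599
Market kr 392.35 < fair 412.7599: forward underpriced → reverse cash-and-carry (short the stock, invest proceeds at r, pay the dividends, go long the forward).
Profit at T = |F_mkt − F*| = |392.35 − 412.7599| = kr 20.41 per share

kr 20.41 per share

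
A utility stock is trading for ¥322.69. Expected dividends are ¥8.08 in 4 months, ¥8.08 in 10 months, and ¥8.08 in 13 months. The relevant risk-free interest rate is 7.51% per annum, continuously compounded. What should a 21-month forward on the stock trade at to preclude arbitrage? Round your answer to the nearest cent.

¥341.87

PV(dividends) I = 8.08·e^(−0.0751·4/12) + 8.08·e^(−0.0751·10/12) + 8.08·e^(−0.0751·13/12)
I = 7.8802 + 7.5898 + 7.4487 = 22.9187
F = (S − I)·e^(rT) = (322.69 − 22.9187) · e^(0.0751·21/12)
= 299.7713 · e^0.131425 = 299.7713 × 1.140452 = ¥341.87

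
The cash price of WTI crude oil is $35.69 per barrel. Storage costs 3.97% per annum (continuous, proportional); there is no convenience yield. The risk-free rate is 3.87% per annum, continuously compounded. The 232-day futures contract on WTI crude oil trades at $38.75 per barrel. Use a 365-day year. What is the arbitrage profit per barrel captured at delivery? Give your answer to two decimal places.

Fair futures: F* = S·e^(carry·T), with carry = (r + u) = 0.0387 + 0.0397 = 0.0784
F* = 35.69 · e^(0.0784 × 232/365) = 35.69 · e^0.049832 = 35.69 × 1.051094 = $37.5135
Market $38.75 > fair $37.5135: forward overpriced → cash-and-carry (buy spot, short the forward).
At maturity, profit = |F_mkt − F*| = |38.75 − 37.5135| = $1.24 per barrel

$1.24 per barrel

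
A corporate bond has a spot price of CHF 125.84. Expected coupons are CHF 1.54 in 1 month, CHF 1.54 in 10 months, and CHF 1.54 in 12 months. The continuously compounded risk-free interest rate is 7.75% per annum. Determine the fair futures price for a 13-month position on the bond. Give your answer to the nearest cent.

PV(coupons) I = 1.54·e^(−0.0775·1/12) + 1.54·e^(−0.0775·10/12) + 1.54·e^(−0.0775·12/12)
I = 1.5301 + 1.4437 + 1.4252 = 4.3990
F = (S − I)·e^(rT) = (125.84 − 4.3990) · e^(0.0775·13/12)
= 121.4410 · e^0.083958 = 121.4410 × 1.087583 = CHF 132.08

CHF 132.08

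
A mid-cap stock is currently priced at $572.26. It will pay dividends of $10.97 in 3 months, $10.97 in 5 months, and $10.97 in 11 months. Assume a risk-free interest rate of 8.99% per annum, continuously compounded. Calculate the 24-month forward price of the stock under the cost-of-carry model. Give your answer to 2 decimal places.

$647.40

PV(dividends) I = 10.97·e^(−0.0899·3/12) + 10.97·e^(−0.0899·5/12) + 10.97·e^(−0.0899·11/12)
I = 10.7262 + 10.5667 + 10.1022 = 31.3951
F = (S − I)·e^(rT) = (572.26 − 31.3951) · e^(0.0899·24/12)
= 540.8649 · e^0.179800 = 540.8649 × 1.196978 = $647.40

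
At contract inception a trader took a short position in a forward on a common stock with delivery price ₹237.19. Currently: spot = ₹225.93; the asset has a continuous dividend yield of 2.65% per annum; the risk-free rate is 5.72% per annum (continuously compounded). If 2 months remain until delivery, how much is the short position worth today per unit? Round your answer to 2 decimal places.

Current fair forward for the remaining 2 months: F = S·e^((r − q)·T), (r − q) = 0.0572 − 0.0265 = 0.0307
F = 225.93 · e^(0.0307 × 2/12) = 225.93 × 1.005130 = 227.0890
Value of long forward = (F − K)·e^(−rT) = (227.0890 − 237.19) · e^(−0.0572·2/12)
= -10.1010 × 0.990512 = -10.01
Short position value = −(long value) = ₹10.01

₹10.01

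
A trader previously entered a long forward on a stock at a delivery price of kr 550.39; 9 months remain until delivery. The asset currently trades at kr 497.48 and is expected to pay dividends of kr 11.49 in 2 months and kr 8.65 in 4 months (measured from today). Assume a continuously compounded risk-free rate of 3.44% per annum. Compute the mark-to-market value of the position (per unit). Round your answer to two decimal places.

-kr 58.87

PV(remaining dividends) I = 11.49·e^(−0.0344·2/12) + 8.65·e^(−0.0344·4/12) = 19.9757
Current forward F = (S − I)·e^(rT) = (497.48 − 19.9757)·e^(0.0344·9/12) = 477.5043 × 1.026136 = 489.9844
Value (long) = (F − K)·e^(−rT) = (489.9844 − 550.39) × 0.974530 = -58.8671
Value = -kr 58.87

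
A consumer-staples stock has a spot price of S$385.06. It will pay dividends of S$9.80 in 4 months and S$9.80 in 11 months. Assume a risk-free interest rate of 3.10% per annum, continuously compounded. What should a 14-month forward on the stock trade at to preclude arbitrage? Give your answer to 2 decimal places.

S$379.31

PV(dividends) I = 9.80·e^(−0.0310·4/12) + 9.80·e^(−0.0310·11/12)
I = 9.6993 + 9.5254 = 19.2247
F = (S − I)·e^(rT) = (385.06 − 19.2247) · e^(0.0310·14/12)
= 365.8353 · e^0.036167 = 365.8353 × 1.036829 = S$379.31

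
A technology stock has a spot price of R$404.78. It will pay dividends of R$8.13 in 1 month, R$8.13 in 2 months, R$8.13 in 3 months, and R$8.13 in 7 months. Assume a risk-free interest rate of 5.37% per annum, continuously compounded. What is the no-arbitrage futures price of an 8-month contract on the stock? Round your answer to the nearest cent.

R$386.31

PV(dividends) I = 8.13·e^(−0.0537·1/12) + 8.13·e^(−0.0537·2/12) + 8.13·e^(−0.0537·3/12) + 8.13·e^(−0.0537·7/12)
I = 8.0937 + 8.0576 + 8.0216 + 7.8793 = 32.0522
F = (S − I)·e^(rT) = (404.78 − 32.0522) · e^(0.0537·8/12)
= 372.7278 · e^0.035800 = 372.7278 × 1.036449 = R$386.31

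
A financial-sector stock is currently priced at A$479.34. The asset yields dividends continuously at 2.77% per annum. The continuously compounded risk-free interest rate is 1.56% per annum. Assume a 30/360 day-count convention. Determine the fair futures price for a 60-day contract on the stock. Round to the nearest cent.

A$478.37

F = S·e^((r − q)T) = 479.34 · e^((0.0156 − 0.0277) × 60/360)
= 479.34 · e^-0.002017 = 479.34 × 0.997985
F = A$478.37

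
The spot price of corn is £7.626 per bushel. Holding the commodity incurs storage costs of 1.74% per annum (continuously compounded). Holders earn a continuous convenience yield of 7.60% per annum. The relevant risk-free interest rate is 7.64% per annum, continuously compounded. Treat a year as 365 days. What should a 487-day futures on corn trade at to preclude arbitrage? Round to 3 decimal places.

Net carry = r + u − y = 0.0764 + 0.0174 − 0.0760 = 0.0178
F = S·e^((r+u−y)T) = 7.626 · e^(0.0178 × 487/365) = 7.626 · e^0.023750
= 7.626 × 1.024034 = £7.809 per bushel

£7.809 per bushel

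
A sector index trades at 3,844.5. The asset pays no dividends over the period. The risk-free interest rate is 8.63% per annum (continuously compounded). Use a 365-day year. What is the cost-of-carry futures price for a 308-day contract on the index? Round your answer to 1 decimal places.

4,134.9

F = S·e^(rT) = 3844.5 · e^(0.0863 × 308/365)
= 3844.5 · e^0.072823 = 3844.5 × 1.075540
F = 4,134.9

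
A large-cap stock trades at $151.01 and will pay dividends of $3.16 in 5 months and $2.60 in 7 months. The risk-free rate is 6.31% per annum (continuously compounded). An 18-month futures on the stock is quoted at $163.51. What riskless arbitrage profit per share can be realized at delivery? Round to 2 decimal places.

PV(dividends) I = 3.16·e^(−0.0631·5/12) + 2.60·e^(−0.0631·7/12) = 5.5840
Fair futures F* = (S − I)·e^(rT) = (151.01 − 5.5840)·e^0.094650 = 145.4260 × 1.099274 = 159.8630
Market $163.51 > fair 159.8630: forward overpriced → cash-and-carry (borrow at r, buy the stock and collect the dividends, short the forward).
Profit at T = |F_mkt − F*| = |163.51 − 159.8630| = $3.65 per share

$3.65 per share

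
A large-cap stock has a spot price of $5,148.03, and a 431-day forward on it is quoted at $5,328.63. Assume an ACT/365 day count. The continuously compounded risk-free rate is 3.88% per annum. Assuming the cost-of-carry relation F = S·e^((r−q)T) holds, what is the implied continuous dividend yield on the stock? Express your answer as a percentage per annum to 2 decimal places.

0.96%

From F = S·e^((r−q)T): (r − q) = ln(F/S)/T
ln(5328.63/5148.03) = ln(1.035081) = 0.034480
(r − q) = 0.034480 / (431/365) = 0.029200
q = r − ln(F/S)/T = 0.0388 − 0.029200 = 0.009600
q = 0.96%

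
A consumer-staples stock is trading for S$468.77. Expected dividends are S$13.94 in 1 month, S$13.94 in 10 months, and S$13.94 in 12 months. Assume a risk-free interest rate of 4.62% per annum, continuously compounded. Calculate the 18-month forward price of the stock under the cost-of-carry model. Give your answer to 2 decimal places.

S$458.88

PV(dividends) I = 13.94·e^(−0.0462·1/12) + 13.94·e^(−0.0462·10/12) + 13.94·e^(−0.0462·12/12)
I = 13.8864 + 13.4135 + 13.3106 = 40.6105
F = (S − I)·e^(rT) = (468.77 − 40.6105) · e^(0.0462·18/12)
= 428.1595 · e^0.069300 = 428.1595 × 1.071758 = S$458.88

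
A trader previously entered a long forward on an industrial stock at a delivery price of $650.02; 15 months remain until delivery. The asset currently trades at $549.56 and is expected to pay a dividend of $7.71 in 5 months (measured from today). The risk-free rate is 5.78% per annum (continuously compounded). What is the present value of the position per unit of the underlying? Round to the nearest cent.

PV(remaining dividends) I = 7.71·e^(−0.0578·5/12) = 7.5265
Current forward F = (S − I)·e^(rT) = (549.56 − 7.5265)·e^(0.0578·15/12) = 542.0335 × 1.074924 = 582.6448
Value (long) = (F − K)·e^(−rT) = (582.6448 − 650.02) × 0.930298 = -62.6790
Value = -$62.68

-$62.68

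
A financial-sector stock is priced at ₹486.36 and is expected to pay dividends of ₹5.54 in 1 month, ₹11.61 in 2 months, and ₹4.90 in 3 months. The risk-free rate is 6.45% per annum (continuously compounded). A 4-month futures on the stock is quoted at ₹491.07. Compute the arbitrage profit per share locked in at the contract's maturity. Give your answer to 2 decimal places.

₹16.43 per share

PV(dividends) I = 5.54·e^(−0.0645·1/12) + 11.61·e^(−0.0645·2/12) + 4.90·e^(−0.0645·3/12) = 21.8178
Fair futures F* = (S − I)·e^(rT) = (486.36 − 21.8178)·e^0.021500 = 464.5422 × 1.021733 = 474.6381
Market ₹491.07 > fair 474.6381: forward overpriced → cash-and-carry (borrow at r, buy the stock and collect the dividends, short the forward).
Profit at T = |F_mkt − F*| = |491.07 − 474.6381| = ₹16.43 per share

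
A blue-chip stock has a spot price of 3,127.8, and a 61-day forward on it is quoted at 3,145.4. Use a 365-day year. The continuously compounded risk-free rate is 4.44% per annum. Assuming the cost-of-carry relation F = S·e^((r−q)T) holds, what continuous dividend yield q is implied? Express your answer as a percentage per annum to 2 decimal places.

1.08%

From F = S·e^((r−q)T): (r − q) = ln(F/S)/T
ln(3145.4/3127.8) = ln(1.005627) = 0.005611
(r − q) = 0.005611 / (61/365) = 0.033574
q = r − ln(F/S)/T = 0.0444 − 0.033574 = 0.010826
q = 1.08%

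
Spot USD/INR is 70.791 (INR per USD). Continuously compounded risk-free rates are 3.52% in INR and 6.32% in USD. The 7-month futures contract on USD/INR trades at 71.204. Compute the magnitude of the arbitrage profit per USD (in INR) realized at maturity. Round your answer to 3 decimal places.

Fair futures: F* = S·e^(carry·T), with carry = (r_INR − r_USD) = 0.0352 − 0.0632 = -0.0280
F* = 70.791 · e^(-0.0280 × 7/12) = 70.791 · e^-0.016333 = 70.791 × 0.983800 = 69.6442
Market 71.204 > fair 69.6442: forward overpriced → cash-and-carry (buy spot, short the forward).
At maturity, profit = |F_mkt − F*| = |71.204 − 69.6442| = 1.560 per USD (in INR)

1.560 per USD (in INR)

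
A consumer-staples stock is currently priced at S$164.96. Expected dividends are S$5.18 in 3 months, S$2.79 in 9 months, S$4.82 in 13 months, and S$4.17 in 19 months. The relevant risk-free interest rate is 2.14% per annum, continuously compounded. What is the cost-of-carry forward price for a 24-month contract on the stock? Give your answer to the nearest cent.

PV(dividends) I = 5.18·e^(−0.0214·3/12) + 2.79·e^(−0.0214·9/12) + 4.82·e^(−0.0214·13/12) + 4.17·e^(−0.0214·19/12)
I = 5.1524 + 2.7456 + 4.7095 + 4.0311 = 16.6386
F = (S − I)·e^(rT) = (164.96 − 16.6386) · e^(0.0214·24/12)
= 148.3214 · e^0.042800 = 148.3214 × 1.043729 = S$154.81

S$154.81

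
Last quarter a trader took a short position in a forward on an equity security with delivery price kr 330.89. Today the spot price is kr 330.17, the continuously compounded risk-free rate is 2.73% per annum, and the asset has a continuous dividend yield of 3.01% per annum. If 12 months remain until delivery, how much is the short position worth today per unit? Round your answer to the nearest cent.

kr 1.60

Current fair forward for the remaining 12 months: F = S·e^((r − q)·T), (r − q) = 0.0273 − 0.0301 = -0.0028
F = 330.17 · e^(-0.0028 × 12/12) = 330.17 × 0.997204 = 329.2468
Value of long forward = (F − K)·e^(−rT) = (329.2468 − 330.89) · e^(−0.0273·12/12)
= -1.6432 × 0.973069 = -1.60
Short position value = −(long value) = kr 1.60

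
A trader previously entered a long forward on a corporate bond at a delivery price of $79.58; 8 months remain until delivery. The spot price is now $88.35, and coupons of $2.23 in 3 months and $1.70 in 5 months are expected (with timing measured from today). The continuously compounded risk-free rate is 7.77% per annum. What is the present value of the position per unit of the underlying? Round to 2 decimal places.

$8.95

PV(remaining coupons) I = 2.23·e^(−0.0777·3/12) + 1.70·e^(−0.0777·5/12) = 3.8329
Current forward F = (S − I)·e^(rT) = (88.35 − 3.8329)·e^(0.0777·8/12) = 84.5171 × 1.053165 = 89.0105
Value (long) = (F − K)·e^(−rT) = (89.0105 − 79.58) × 0.949519 = 8.9544
Value = $8.95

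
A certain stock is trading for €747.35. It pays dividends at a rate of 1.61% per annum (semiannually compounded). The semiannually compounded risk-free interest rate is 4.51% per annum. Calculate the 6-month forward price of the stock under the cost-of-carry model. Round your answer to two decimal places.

€758.10

F = S · (1+r/2)^(2T) / (1+q/2)^(2T)
= 747.35 × 1.022550 / 1.008050 = 747.35 × 1.014384
F = €758.10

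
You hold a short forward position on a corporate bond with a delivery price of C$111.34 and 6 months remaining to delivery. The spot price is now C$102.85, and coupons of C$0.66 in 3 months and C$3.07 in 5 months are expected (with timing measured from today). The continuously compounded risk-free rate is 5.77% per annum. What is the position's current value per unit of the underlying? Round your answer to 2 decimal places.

PV(remaining coupons) I = 0.66·e^(−0.0577·3/12) + 3.07·e^(−0.0577·5/12) = 3.6476
Current forward F = (S − I)·e^(rT) = (102.85 − 3.6476)·e^(0.0577·6/12) = 99.2024 × 1.029270 = 102.1061
Value (long) = (F − K)·e^(−rT) = (102.1061 − 111.34) × 0.971562 = -8.9713
Short position value = −(long value) = C$8.97

C$8.97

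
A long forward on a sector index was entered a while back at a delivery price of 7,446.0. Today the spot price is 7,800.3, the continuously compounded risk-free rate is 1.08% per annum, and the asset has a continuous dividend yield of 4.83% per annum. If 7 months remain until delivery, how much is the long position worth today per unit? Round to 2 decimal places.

Current fair forward for the remaining 7 months: F = S·e^((r − q)·T), (r − q) = 0.0108 − 0.0483 = -0.0375
F = 7800.3 · e^(-0.0375 × 7/12) = 7800.3 × 0.97836252 = 7631.5212
Value of long forward = (F − K)·e^(−rT) = (7631.5212 − 7446.0) · e^(−0.0108·7/12)
= 185.5212 × 0.99371980 = 184.36

184.36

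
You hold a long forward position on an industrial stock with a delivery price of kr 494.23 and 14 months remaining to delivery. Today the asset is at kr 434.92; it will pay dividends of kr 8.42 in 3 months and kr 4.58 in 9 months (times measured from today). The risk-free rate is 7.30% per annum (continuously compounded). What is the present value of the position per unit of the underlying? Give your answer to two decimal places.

-kr 31.56

PV(remaining dividends) I = 8.42·e^(−0.0730·3/12) + 4.58·e^(−0.0730·9/12) = 12.6037
Current forward F = (S − I)·e^(rT) = (434.92 − 12.6037)·e^(0.0730·14/12) = 422.3163 × 1.088899 = 459.8598
Value (long) = (F − K)·e^(−rT) = (459.8598 − 494.23) × 0.918359 = -31.5642
Value = -kr 31.56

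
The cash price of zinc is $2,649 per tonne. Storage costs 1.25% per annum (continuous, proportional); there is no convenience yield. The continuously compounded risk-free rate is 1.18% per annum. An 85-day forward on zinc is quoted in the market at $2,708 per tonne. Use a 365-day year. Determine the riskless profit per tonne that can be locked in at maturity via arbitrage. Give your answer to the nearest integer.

Fair forward: F* = S·e^(carry·T), with carry = (r + u) = 0.0118 + 0.0125 = 0.0243
F* = 2649 · e^(0.0243 × 85/365) = 2649 · e^0.005659 = 2649 × 1.005675 = $2664.0331
Market $2708 > fair $2664.0331: forward overpriced → cash-and-carry (buy spot, short the forward).
At maturity, profit = |F_mkt − F*| = |2708 − 2664.0331| = $44 per tonne

$44 per tonne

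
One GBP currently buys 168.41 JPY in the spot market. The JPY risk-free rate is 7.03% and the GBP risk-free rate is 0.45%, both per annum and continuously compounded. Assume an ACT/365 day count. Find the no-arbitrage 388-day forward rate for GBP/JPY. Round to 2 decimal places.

F = S·e^((r_JPY − r_GBP)T) = 168.41 · e^((0.0703 − 0.0045) × 388/365)
= 168.41 · e^0.069946 = 168.41 × 1.072450
F = 180.61 JPY per GBP

180.61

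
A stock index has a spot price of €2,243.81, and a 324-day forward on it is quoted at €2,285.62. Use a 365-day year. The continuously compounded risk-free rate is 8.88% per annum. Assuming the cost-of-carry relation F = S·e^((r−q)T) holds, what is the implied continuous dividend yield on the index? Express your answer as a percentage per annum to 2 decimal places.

6.80%

From F = S·e^((r−q)T): (r − q) = ln(F/S)/T
ln(2285.62/2243.81) = ln(1.018633) = 0.018462
(r − q) = 0.018462 / (324/365) = 0.020798
q = r − ln(F/S)/T = 0.0888 − 0.020798 = 0.068002
q = 6.80%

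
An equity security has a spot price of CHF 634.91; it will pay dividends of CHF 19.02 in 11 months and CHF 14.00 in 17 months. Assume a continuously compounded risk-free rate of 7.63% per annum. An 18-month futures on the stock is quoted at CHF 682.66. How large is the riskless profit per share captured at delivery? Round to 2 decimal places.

PV(dividends) I = 19.02·e^(−0.0763·11/12) + 14.00·e^(−0.0763·17/12) = 30.3008
Fair futures F* = (S − I)·e^(rT) = (634.91 − 30.3008)·e^0.114450 = 604.6092 × 1.121257 = 677.9223
Market CHF 682.66 > fair 677.9223: forward overpriced → cash-and-carry (borrow at r, buy the stock and collect the dividends, short the forward).
Profit at T = |F_mkt − F*| = |682.66 − 677.9223| = CHF 4.74 per share

CHF 4.74 per share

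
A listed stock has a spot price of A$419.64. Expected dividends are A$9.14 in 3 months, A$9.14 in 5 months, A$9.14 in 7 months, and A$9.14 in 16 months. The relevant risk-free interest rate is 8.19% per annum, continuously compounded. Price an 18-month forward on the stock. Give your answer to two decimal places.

A$435.26

PV(dividends) I = 9.14·e^(−0.0819·3/12) + 9.14·e^(−0.0819·5/12) + 9.14·e^(−0.0819·7/12) + 9.14·e^(−0.0819·16/12)
I = 8.9548 + 8.8334 + 8.7136 + 8.1945 = 34.6963
F = (S − I)·e^(rT) = (419.64 − 34.6963) · e^(0.0819·18/12)
= 384.9437 · e^0.122850 = 384.9437 × 1.130715 = A$435.26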